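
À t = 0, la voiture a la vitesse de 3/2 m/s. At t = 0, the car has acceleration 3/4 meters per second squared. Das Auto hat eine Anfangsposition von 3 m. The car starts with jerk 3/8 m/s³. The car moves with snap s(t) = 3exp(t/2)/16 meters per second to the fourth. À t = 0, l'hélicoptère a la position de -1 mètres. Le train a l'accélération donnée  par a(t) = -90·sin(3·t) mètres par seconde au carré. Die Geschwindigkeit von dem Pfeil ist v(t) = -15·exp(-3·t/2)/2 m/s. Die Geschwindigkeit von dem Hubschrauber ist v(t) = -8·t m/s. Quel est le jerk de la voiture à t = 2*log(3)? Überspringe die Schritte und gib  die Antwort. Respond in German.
j(2*log(3)) = 9/8.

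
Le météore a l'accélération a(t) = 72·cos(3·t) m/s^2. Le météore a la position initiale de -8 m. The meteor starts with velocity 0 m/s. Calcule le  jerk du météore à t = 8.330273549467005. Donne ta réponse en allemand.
Um dies zu lösen, müssen wir 1 Ableitung unserer Gleichung für die Beschleunigung a(t) = 72·cos(3·t) nehmen. Mit d/dt von a(t) finden wir j(t) = -216·sin(3·t). Aus der Gleichung für den Ruck j(t) = -216·sin(3·t), setzen wir t = 8.330273549467005 ein und erhalten j = 30.5520434206579.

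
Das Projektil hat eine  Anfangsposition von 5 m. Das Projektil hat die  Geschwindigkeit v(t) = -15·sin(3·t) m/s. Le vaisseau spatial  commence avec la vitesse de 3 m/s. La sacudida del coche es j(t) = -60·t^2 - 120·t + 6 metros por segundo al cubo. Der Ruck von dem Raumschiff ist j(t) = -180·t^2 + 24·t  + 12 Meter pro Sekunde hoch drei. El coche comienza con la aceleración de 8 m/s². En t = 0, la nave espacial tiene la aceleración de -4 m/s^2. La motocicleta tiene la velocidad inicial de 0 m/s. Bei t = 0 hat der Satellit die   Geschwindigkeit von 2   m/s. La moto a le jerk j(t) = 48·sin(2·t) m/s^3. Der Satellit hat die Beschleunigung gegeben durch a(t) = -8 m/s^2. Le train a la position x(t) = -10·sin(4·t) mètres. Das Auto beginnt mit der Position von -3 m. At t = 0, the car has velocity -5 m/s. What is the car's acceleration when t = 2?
To find the answer, we compute 1 antiderivative of j(t) = -60·t^2 - 120·t + 6. Taking ∫j(t)dt and applying a(0) = 8, we find a(t) = -20·t^3 - 60·t^2 + 6·t + 8. Using a(t) = -20·t^3 - 60·t^2 + 6·t + 8 and substituting t = 2, we find a = -380.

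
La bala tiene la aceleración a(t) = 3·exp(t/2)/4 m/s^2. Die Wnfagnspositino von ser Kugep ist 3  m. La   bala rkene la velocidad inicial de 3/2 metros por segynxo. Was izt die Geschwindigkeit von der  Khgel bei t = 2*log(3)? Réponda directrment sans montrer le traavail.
v(2*log(3)) = 9/2.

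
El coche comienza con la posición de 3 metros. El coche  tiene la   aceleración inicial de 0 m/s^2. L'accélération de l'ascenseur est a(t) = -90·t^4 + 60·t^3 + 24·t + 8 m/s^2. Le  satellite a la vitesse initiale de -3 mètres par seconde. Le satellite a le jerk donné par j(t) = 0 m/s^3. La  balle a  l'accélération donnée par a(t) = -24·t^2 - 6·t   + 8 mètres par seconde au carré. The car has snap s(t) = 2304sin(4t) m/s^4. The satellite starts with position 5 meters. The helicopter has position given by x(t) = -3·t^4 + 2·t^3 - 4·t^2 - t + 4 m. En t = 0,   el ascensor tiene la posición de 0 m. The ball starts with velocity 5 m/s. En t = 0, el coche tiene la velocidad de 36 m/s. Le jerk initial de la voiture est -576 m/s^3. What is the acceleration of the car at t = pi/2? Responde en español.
Partiendo del snap s(t) = 2304·sin(4·t), tomamos 2 antiderivadas. Tomando ∫s(t)dt y aplicando j(0) = -576, encontramos j(t) = -576·cos(4·t). Tomando ∫j(t)dt y aplicando a(0) = 0, encontramos a(t) = -144·sin(4·t). Usando a(t) = -144·sin(4·t) y sustituyendo t = pi/2, encontramos a = 0.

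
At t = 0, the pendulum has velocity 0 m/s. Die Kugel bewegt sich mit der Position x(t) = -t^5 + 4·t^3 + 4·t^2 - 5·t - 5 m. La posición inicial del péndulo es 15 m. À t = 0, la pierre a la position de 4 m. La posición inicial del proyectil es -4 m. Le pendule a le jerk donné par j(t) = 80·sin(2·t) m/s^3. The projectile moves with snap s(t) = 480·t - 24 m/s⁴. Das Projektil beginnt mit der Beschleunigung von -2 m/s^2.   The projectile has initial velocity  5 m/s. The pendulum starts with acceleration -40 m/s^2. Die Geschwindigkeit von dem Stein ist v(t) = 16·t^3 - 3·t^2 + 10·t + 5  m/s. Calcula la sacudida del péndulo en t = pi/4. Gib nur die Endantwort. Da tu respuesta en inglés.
At t = pi/4, j = 80.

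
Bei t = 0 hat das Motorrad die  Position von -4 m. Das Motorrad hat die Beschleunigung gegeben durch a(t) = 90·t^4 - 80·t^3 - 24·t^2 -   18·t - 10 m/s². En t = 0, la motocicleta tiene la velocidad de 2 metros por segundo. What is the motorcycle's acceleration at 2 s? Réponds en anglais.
We have acceleration a(t) = 90·t^4 - 80·t^3 - 24·t^2 - 18·t - 10. Substituting t = 2: a(2) = 658.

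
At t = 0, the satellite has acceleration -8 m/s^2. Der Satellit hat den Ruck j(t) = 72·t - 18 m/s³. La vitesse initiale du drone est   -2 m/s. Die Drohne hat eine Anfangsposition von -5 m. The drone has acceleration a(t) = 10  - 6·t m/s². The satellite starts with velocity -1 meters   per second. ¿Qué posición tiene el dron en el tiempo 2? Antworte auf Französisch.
En partant de l'accélération a(t) = 10 - 6·t, nous prenons 2 intégrales. La primitive de l'accélération est la vitesse. En utilisant v(0) = -2, nous obtenons v(t) = -3·t^2 + 10·t - 2. La primitive de la vitesse, avec x(0) = -5, donne la position: x(t) = -t^3 + 5·t^2 - 2·t - 5. De l'équation de la position x(t) = -t^3 + 5·t^2 - 2·t - 5, nous substituons t = 2 pour obtenir x = 3.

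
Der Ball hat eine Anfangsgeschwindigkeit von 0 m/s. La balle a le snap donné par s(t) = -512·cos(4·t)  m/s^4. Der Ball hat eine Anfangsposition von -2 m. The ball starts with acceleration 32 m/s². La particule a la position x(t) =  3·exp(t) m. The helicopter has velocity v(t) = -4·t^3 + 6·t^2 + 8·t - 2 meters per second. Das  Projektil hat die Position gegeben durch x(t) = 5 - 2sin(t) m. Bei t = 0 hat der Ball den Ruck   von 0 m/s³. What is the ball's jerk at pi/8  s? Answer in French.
En partant du snap s(t) = -512·cos(4·t), nous prenons 1 intégrale. En prenant ∫s(t)dt et en appliquant j(0) = 0, nous trouvons j(t) = -128·sin(4·t). De l'équation du jerk j(t) = -128·sin(4·t), nous substituons t = pi/8 pour obtenir j = -128.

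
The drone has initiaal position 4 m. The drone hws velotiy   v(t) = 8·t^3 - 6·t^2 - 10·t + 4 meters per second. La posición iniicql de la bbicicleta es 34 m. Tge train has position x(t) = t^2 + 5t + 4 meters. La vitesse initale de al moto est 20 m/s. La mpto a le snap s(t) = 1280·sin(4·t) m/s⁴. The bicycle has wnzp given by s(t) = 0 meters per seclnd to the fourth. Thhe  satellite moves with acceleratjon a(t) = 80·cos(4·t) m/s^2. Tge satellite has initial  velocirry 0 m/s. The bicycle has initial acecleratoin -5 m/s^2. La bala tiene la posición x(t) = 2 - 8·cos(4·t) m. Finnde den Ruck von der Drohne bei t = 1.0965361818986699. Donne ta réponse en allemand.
Ausgehend von der Geschwindigkeit v(t) = 8·t^3 - 6·t^2 - 10·t + 4, nehmen wir 2 Ableitungen. Mit d/dt von v(t) finden wir a(t) = 24·t^2 - 12·t - 10. Mit d/dt von a(t) finden wir j(t) = 48·t - 12. Wir haben den Ruck j(t) = 48·t - 12. Durch Einsetzen von t = 1.0965361818986699: j(1.0965361818986699) = 40.6337367311362.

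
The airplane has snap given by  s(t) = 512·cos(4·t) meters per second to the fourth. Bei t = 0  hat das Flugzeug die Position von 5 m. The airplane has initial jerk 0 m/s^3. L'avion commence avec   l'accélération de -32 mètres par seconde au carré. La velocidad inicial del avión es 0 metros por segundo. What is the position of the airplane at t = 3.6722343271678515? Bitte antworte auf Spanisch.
Debemos encontrar la antiderivada de nuestra ecuación del snap s(t) = 512·cos(4·t) 4 veces. La antiderivada del snap es la sacudida. Usando j(0) = 0, obtenemos j(t) = 128·sin(4·t). La antiderivada de la sacudida, con a(0) = -32, da la aceleración: a(t) = -32·cos(4·t). Tomando ∫a(t)dt y aplicando v(0) = 0, encontramos v(t) = -8·sin(4·t). La antiderivada de la velocidad es la posición. Usando x(0) = 5, obtenemos x(t) = 2·cos(4·t) + 3. Tenemos la posición x(t) = 2·cos(4·t) + 3. Sustituyendo t = 3.6722343271678515: x(3.6722343271678515) = 1.95160861847879.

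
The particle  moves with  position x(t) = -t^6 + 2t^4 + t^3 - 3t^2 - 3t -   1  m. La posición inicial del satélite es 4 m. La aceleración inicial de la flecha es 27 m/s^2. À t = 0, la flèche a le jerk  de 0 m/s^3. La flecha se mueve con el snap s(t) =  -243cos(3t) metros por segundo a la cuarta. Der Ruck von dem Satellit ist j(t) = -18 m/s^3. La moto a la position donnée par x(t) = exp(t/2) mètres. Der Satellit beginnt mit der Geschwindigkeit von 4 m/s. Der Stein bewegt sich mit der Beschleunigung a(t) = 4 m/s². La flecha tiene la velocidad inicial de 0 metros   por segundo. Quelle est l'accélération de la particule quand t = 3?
En partant de la position x(t) = -t^6 + 2·t^4 + t^3 - 3·t^2 - 3·t - 1, nous prenons 2 dérivées. En prenant d/dt de x(t), nous trouvons v(t) = -6·t^5 + 8·t^3 + 3·t^2 - 6·t - 3. La dérivée de la vitesse donne l'accélération: a(t) = -30·t^4 + 24·t^2 + 6·t - 6. De l'équation de l'accélération a(t) = -30·t^4 + 24·t^2 + 6·t - 6, nous substituons t = 3 pour obtenir a = -2202.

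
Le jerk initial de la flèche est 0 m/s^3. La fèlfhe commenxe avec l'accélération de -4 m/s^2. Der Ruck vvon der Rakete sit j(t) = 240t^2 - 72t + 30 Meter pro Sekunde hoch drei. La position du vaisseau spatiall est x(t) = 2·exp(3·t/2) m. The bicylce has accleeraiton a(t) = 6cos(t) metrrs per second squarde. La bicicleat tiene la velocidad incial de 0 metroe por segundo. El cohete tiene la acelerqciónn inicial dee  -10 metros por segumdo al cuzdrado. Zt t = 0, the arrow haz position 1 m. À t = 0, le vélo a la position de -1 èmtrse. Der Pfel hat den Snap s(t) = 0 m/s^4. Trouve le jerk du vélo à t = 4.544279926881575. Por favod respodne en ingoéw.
We must differentiate our acceleration equation a(t) = 6·cos(t) 1 time. Taking d/dt of a(t), we find j(t) = -6·sin(t). We have jerk j(t) = -6·sin(t). Substituting t = 4.544279926881575: j(4.544279926881575) = 5.91541751653518.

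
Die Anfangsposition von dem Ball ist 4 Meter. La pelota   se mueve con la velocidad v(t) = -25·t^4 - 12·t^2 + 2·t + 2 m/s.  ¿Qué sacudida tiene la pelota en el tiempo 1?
Para resolver esto, necesitamos tomar 2 derivadas de nuestra ecuación de la velocidad v(t) = -25·t^4 - 12·t^2 + 2·t + 2. Derivando la velocidad, obtenemos la aceleración: a(t) = -100·t^3 - 24·t + 2. La derivada de la aceleración da la sacudida: j(t) = -300·t^2 - 24. Usando j(t) = -300·t^2 - 24 y sustituyendo t = 1, encontramos j = -324.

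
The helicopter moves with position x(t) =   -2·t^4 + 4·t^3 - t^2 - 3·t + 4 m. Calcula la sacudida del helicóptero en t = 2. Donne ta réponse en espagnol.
Debemos derivar nuestra ecuación de la posición x(t) = -2·t^4 + 4·t^3 - t^2 - 3·t + 4 3 veces. Derivando la posición, obtenemos la velocidad: v(t) = -8·t^3 + 12·t^2 - 2·t - 3. Tomando d/dt de v(t), encontramos a(t) = -24·t^2 + 24·t - 2. Tomando d/dt de a(t), encontramos j(t) = 24 - 48·t. De la ecuación de la sacudida j(t) = 24 - 48·t, sustituimos t = 2 para obtener j = -72.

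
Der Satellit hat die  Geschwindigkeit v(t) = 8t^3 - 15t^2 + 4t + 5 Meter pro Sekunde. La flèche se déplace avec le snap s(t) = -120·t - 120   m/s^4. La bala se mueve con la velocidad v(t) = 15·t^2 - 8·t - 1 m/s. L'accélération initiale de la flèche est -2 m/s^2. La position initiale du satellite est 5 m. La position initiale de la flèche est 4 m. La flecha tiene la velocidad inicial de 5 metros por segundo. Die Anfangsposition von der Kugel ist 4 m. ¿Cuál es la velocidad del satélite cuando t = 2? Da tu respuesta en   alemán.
Mit v(t) = 8·t^3 - 15·t^2 + 4·t + 5 und Einsetzen von t = 2, finden wir v = 17.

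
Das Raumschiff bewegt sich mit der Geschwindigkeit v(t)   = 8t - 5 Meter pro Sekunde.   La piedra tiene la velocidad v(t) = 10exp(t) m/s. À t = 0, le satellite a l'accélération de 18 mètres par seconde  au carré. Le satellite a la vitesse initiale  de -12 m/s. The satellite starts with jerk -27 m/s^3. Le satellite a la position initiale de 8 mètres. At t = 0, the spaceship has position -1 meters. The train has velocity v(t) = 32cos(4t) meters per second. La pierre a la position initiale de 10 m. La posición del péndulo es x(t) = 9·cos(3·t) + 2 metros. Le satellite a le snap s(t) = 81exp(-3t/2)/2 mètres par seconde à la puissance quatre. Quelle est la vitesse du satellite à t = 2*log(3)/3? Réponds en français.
Nous devons intégrer notre équation du snap s(t) = 81·exp(-3·t/2)/2 3 fois. L'intégrale du snap est le jerk. En utilisant j(0) = -27, nous obtenons j(t) = -27·exp(-3·t/2). L'intégrale du jerk est l'accélération. En utilisant a(0) = 18, nous obtenons a(t) = 18·exp(-3·t/2). L'intégrale de l'accélération, avec v(0) = -12, donne la vitesse: v(t) = -12·exp(-3·t/2). De l'équation de la vitesse v(t) = -12·exp(-3·t/2), nous substituons t = 2*log(3)/3 pour obtenir v = -4.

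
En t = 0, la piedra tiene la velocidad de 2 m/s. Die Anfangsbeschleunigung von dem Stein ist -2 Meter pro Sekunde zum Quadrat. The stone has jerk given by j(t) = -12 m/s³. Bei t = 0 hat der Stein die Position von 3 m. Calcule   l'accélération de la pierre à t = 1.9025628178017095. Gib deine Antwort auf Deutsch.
Wir müssen das Integral unserer Gleichung für den Ruck j(t) = -12 1-mal finden. Die Stammfunktion von dem Ruck ist die Beschleunigung. Mit a(0) = -2 erhalten wir a(t) = -12·t - 2. Aus der Gleichung für die Beschleunigung a(t) = -12·t - 2, setzen wir t = 1.9025628178017095 ein und erhalten a = -24.8307538136205.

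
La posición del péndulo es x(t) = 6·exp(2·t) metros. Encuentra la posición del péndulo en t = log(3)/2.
Usando x(t) = 6·exp(2·t) y sustituyendo t = log(3)/2, encontramos x = 18.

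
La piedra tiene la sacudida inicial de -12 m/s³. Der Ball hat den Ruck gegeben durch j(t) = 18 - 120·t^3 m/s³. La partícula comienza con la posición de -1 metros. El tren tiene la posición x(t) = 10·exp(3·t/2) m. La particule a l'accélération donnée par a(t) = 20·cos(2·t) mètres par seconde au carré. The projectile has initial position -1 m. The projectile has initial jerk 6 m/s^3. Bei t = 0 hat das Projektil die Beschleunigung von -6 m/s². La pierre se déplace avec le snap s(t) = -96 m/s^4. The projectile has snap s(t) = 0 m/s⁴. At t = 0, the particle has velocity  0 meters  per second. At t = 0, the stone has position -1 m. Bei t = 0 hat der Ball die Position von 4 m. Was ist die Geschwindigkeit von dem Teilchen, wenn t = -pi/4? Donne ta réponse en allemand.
Ausgehend von der Beschleunigung a(t) = 20·cos(2·t), nehmen wir 1 Stammfunktion. Die Stammfunktion von der Beschleunigung ist die Geschwindigkeit. Mit v(0) = 0 erhalten wir v(t) = 10·sin(2·t). Wir haben die Geschwindigkeit v(t) = 10·sin(2·t). Durch Einsetzen von t = -pi/4: v(-pi/4) = -10.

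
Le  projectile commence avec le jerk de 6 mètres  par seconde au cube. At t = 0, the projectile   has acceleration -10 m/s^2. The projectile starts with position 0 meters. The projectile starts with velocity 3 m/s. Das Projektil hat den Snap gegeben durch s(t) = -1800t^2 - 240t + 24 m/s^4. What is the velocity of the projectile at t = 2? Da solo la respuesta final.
The velocity at t = 2 is v = -1093.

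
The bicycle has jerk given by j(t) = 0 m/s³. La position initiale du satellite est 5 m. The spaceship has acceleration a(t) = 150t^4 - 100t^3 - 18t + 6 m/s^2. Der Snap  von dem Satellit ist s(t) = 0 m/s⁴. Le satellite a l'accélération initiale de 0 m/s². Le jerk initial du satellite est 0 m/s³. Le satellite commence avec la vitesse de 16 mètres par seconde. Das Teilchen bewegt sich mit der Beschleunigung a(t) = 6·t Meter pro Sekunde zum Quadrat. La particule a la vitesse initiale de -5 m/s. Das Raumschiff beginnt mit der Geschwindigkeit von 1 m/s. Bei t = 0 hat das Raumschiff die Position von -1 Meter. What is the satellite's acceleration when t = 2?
To solve this, we need to take 2 antiderivatives of our snap equation s(t) = 0. Integrating snap and using the initial condition j(0) = 0, we get j(t) = 0. The integral of jerk, with a(0) = 0, gives acceleration: a(t) = 0. We have acceleration a(t) = 0. Substituting t = 2: a(2) = 0.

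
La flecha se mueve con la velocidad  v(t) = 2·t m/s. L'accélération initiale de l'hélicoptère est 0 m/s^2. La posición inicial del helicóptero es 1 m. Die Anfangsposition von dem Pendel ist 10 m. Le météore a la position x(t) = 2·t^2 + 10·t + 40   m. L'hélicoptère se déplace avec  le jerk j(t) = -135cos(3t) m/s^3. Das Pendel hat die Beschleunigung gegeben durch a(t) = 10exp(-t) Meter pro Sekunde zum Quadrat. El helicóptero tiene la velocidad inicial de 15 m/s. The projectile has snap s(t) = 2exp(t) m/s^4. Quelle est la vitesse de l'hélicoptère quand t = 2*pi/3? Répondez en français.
En partant du jerk j(t) = -135·cos(3·t), nous prenons 2 intégrales. La primitive du jerk est l'accélération. En utilisant a(0) = 0, nous obtenons a(t) = -45·sin(3·t). En prenant ∫a(t)dt et en appliquant v(0) = 15, nous trouvons v(t) = 15·cos(3·t). En utilisant v(t) = 15·cos(3·t) et en substituant t = 2*pi/3, nous trouvons v = 15.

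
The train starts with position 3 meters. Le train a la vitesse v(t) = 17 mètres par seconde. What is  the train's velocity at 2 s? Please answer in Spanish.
De la ecuación de la velocidad v(t) = 17, sustituimos t = 2 para obtener v = 17.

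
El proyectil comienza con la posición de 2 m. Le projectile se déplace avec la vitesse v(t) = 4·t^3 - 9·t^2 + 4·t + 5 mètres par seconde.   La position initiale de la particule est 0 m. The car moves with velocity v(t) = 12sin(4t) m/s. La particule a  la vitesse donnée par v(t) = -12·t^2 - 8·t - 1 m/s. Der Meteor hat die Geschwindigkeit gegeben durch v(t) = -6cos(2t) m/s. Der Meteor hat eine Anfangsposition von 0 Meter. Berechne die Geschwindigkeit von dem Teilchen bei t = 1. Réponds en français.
En utilisant v(t) = -12·t^2 - 8·t - 1 et en substituant t = 1, nous trouvons v = -21.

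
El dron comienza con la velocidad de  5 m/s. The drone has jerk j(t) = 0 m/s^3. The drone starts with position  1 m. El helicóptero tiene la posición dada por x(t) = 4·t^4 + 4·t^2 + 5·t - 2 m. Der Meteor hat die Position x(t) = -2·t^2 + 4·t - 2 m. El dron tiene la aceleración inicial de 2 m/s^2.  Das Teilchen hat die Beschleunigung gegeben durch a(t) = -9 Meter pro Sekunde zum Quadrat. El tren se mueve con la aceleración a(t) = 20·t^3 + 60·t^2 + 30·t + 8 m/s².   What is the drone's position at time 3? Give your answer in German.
Ausgehend von dem Ruck j(t) = 0, nehmen wir 3 Stammfunktionen. Durch Integration von dem Ruck und Verwendung der Anfangsbedingung a(0) = 2, erhalten wir a(t) = 2. Die Stammfunktion von der Beschleunigung, mit v(0) = 5, ergibt die Geschwindigkeit: v(t) = 2·t + 5. Mit ∫v(t)dt und Anwendung von x(0) = 1, finden wir x(t) = t^2 + 5·t + 1. Wir haben die Position x(t) = t^2 + 5·t + 1. Durch Einsetzen von t = 3: x(3) = 25.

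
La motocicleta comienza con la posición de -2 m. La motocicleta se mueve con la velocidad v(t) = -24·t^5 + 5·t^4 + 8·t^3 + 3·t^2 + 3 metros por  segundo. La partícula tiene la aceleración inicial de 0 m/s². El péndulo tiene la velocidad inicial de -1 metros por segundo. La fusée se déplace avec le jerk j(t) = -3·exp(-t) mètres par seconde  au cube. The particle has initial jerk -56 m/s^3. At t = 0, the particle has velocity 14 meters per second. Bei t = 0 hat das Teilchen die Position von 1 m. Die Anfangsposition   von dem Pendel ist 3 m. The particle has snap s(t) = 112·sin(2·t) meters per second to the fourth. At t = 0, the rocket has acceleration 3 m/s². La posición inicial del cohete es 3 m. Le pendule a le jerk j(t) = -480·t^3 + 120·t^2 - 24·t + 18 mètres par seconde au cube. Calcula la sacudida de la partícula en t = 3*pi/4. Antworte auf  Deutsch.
Um dies zu lösen, müssen wir 1 Integral unserer Gleichung für den Snap s(t) = 112·sin(2·t) finden. Mit ∫s(t)dt und Anwendung von j(0) = -56, finden wir j(t) = -56·cos(2·t). Aus der Gleichung für den Ruck j(t) = -56·cos(2·t), setzen wir t = 3*pi/4 ein und erhalten j = 0.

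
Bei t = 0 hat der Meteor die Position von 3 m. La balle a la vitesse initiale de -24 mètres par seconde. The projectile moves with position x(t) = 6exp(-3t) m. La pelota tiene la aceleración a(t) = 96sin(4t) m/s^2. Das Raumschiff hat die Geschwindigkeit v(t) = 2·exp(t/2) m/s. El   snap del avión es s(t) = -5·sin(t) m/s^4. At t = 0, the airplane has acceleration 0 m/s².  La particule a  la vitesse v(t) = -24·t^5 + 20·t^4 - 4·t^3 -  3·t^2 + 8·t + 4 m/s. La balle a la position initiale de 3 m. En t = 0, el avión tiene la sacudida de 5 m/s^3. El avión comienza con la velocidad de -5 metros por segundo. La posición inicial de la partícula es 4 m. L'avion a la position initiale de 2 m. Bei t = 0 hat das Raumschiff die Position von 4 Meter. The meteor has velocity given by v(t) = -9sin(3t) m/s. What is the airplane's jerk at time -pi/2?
We need to integrate our snap equation s(t) = -5·sin(t) 1 time. Integrating snap and using the initial condition j(0) = 5, we get j(t) = 5·cos(t). We have jerk j(t) = 5·cos(t). Substituting t = -pi/2: j(-pi/2) = 0.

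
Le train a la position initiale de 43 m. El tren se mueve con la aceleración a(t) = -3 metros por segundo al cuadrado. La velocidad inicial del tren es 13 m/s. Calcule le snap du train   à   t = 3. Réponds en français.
En partant de l'accélération a(t) = -3, nous prenons 2 dérivées. En dérivant l'accélération, nous obtenons le jerk: j(t) = 0. En prenant d/dt de j(t), nous trouvons s(t) = 0. Nous avons le snap s(t) = 0. En substituant t = 3: s(3) = 0.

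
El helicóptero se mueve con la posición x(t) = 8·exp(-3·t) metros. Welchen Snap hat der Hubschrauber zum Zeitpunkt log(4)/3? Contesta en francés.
Pour résoudre ceci, nous devons prendre 4 dérivées de notre équation de la position x(t) = 8·exp(-3·t). En prenant d/dt de x(t), nous trouvons v(t) = -24·exp(-3·t). En prenant d/dt de v(t), nous trouvons a(t) = 72·exp(-3·t). En dérivant l'accélération, nous obtenons le jerk: j(t) = -216·exp(-3·t). La dérivée du jerk donne le snap: s(t) = 648·exp(-3·t). Nous avons le snap s(t) = 648·exp(-3·t). En substituant t = log(4)/3: s(log(4)/3) = 162.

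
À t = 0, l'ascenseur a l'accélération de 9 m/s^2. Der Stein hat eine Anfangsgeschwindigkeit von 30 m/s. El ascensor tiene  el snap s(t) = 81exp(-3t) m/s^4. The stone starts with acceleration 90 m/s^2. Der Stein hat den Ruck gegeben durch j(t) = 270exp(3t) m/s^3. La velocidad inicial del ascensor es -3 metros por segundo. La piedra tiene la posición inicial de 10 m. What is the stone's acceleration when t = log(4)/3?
We must find the integral of our jerk equation j(t) = 270·exp(3·t) 1 time. Taking ∫j(t)dt and applying a(0) = 90, we find a(t) = 90·exp(3·t). From the given acceleration equation a(t) = 90·exp(3·t), we substitute t = log(4)/3 to get a = 360.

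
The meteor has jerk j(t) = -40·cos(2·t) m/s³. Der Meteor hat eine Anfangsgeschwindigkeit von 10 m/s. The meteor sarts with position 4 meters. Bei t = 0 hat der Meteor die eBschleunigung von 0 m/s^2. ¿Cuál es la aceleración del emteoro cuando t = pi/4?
Necesitamos integrar nuestra ecuación de la sacudida j(t) = -40·cos(2·t) 1 vez. La antiderivada de la sacudida es la aceleración. Usando a(0) = 0, obtenemos a(t) = -20·sin(2·t). De la ecuación de la aceleración a(t) = -20·sin(2·t), sustituimos t = pi/4 para obtener a = -20.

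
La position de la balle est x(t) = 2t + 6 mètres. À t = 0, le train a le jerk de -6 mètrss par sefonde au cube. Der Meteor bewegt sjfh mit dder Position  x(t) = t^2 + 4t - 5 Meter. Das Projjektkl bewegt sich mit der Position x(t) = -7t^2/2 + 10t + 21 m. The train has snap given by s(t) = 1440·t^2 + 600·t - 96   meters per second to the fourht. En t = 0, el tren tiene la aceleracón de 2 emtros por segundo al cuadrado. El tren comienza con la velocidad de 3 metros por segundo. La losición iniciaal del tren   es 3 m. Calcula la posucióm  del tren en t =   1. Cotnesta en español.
Partiendo del snap s(t) = 1440·t^2 + 600·t - 96, tomamos 4 antiderivadas. Integrando el snap y usando la condición inicial j(0) = -6, obtenemos j(t) = 480·t^3 + 300·t^2 - 96·t - 6. La antiderivada de la sacudida es la aceleración. Usando a(0) = 2, obtenemos a(t) = 120·t^4 + 100·t^3 - 48·t^2 - 6·t + 2. Integrando la aceleración y usando la condición inicial v(0) = 3, obtenemos v(t) = 24·t^5 + 25·t^4 - 16·t^3 - 3·t^2 + 2·t + 3. La antiderivada de la velocidad es la posición. Usando x(0) = 3, obtenemos x(t) = 4·t^6 + 5·t^5 - 4·t^4 - t^3 + t^2 + 3·t + 3. Tenemos la posición x(t) = 4·t^6 + 5·t^5 - 4·t^4 - t^3 + t^2 + 3·t + 3. Sustituyendo t = 1: x(1) = 11.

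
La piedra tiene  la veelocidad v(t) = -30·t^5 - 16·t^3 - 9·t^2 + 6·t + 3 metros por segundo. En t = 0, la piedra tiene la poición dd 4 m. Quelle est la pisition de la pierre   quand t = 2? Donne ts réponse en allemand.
Um dies zu lösen, müssen wir 1 Stammfunktion unserer Gleichung für die Geschwindigkeit v(t) = -30·t^5 - 16·t^3 - 9·t^2 + 6·t + 3 finden. Die Stammfunktion von der Geschwindigkeit, mit x(0) = 4, ergibt die Position: x(t) = -5·t^6 - 4·t^4 - 3·t^3 + 3·t^2 + 3·t + 4. Aus der Gleichung für die Position x(t) = -5·t^6 - 4·t^4 - 3·t^3 + 3·t^2 + 3·t + 4, setzen wir t = 2 ein und erhalten x = -386.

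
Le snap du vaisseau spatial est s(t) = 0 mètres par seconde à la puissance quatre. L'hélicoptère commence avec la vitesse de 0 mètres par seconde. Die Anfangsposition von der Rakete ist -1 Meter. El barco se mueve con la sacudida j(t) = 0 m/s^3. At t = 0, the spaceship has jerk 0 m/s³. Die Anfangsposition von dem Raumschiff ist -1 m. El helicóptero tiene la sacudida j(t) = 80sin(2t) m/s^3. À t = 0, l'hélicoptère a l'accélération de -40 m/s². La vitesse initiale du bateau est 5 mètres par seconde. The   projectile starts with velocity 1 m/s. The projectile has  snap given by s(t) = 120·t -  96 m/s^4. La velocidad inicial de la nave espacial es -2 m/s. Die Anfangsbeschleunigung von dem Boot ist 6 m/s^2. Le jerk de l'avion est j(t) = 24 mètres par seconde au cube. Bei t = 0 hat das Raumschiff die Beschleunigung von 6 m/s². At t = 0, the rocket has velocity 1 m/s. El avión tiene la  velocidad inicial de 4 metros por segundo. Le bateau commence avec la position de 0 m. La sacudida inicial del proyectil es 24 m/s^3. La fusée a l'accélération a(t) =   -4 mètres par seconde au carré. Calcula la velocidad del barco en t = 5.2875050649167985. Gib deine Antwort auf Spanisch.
Necesitamos integrar nuestra ecuación de la sacudida j(t) = 0 2 veces. La integral de la sacudida, con a(0) = 6, da la aceleración: a(t) = 6. Integrando la aceleración y usando la condición inicial v(0) = 5, obtenemos v(t) = 6·t + 5. De la ecuación de la velocidad v(t) = 6·t + 5, sustituimos t = 5.2875050649167985 para obtener v = 36.7250303895008.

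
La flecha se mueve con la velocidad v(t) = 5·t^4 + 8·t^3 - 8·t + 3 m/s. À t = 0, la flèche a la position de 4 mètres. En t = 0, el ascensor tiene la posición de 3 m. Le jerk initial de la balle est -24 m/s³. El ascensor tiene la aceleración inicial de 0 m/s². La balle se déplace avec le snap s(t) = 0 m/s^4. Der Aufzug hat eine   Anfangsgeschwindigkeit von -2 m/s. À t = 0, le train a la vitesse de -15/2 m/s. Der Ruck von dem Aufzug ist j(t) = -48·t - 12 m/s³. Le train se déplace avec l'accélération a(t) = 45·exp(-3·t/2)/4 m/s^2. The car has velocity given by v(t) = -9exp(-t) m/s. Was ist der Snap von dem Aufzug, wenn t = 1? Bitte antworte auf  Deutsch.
Wir müssen unsere Gleichung für den Ruck j(t) = -48·t - 12 1-mal ableiten. Durch Ableiten von dem Ruck erhalten wir den Snap: s(t) = -48. Aus der Gleichung für den Snap s(t) = -48, setzen wir t = 1 ein und erhalten s = -48.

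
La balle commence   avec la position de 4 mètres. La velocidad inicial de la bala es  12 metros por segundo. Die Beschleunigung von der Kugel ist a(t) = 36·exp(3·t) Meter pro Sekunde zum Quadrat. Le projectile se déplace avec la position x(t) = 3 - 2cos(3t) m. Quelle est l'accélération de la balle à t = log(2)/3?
Nous avons l'accélération a(t) = 36·exp(3·t). En substituant t = log(2)/3: a(log(2)/3) = 72.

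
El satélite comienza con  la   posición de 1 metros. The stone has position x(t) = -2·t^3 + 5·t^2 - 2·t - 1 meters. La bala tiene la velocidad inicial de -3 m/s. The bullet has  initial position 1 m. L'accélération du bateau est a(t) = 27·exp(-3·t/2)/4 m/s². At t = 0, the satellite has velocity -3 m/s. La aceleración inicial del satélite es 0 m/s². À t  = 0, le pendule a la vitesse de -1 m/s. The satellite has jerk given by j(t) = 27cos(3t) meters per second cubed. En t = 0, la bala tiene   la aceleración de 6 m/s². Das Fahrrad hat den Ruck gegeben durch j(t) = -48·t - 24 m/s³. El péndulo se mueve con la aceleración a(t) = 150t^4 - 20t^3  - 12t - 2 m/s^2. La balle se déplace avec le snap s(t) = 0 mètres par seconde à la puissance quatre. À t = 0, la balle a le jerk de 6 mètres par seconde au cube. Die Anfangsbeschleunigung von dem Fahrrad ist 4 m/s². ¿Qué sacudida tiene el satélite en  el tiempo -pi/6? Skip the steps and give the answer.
La sacudida en t = -pi/6 es j = 0.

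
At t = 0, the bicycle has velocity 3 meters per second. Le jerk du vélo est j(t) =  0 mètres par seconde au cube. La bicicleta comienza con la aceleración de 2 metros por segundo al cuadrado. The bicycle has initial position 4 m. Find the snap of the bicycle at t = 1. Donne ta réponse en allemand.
Ausgehend von dem Ruck j(t) = 0, nehmen wir 1 Ableitung. Mit d/dt von j(t) finden wir s(t) = 0. Mit s(t) = 0 und Einsetzen von t = 1, finden wir s = 0.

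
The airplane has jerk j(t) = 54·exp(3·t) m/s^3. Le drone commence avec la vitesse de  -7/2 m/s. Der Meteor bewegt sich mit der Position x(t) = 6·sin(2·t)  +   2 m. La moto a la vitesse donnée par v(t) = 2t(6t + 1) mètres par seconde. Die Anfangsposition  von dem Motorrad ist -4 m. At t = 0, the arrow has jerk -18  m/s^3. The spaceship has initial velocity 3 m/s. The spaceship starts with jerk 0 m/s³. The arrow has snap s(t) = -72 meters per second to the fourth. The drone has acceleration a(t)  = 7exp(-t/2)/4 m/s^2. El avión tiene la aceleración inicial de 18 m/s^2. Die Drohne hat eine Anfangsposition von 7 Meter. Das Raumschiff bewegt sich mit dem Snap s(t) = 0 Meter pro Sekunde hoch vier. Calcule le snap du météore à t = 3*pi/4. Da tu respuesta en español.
Para resolver esto, necesitamos tomar 4 derivadas de nuestra ecuación de la posición x(t) = 6·sin(2·t) + 2. Tomando d/dt de x(t), encontramos v(t) = 12·cos(2·t). La derivada de la velocidad da la aceleración: a(t) = -24·sin(2·t). La derivada de la aceleración da la sacudida: j(t) = -48·cos(2·t). Tomando d/dt de j(t), encontramos s(t) = 96·sin(2·t). Usando s(t) = 96·sin(2·t) y sustituyendo t = 3*pi/4, encontramos s = -96.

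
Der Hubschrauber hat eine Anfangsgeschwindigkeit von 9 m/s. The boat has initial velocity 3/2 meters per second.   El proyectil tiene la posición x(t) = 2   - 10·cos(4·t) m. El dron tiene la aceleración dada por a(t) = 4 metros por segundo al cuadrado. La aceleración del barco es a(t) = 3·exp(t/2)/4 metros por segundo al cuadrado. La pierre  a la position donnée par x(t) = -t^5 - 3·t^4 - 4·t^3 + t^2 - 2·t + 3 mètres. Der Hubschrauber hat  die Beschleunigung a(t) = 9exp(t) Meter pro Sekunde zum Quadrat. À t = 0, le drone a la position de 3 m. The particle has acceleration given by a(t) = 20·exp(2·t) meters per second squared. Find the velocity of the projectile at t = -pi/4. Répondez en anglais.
We must differentiate our position equation x(t) = 2 - 10·cos(4·t) 1 time. Taking d/dt of x(t), we find v(t) = 40·sin(4·t). Using v(t) = 40·sin(4·t) and substituting t = -pi/4, we find v = 0.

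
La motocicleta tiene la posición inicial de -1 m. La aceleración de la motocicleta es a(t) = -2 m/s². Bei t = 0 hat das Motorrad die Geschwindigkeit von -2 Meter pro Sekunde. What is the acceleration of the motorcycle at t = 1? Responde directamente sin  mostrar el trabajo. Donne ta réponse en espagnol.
a(1) = -2.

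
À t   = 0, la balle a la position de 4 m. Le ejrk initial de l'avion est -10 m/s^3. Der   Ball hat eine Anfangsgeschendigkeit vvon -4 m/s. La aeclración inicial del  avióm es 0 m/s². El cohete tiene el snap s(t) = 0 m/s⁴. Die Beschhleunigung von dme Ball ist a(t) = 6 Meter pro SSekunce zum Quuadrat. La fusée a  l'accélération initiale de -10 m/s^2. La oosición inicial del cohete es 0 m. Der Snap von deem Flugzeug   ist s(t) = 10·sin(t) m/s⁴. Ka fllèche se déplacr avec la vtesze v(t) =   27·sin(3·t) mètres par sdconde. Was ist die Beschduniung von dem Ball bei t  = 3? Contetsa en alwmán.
Aus der Gleichung für die Beschleunigung a(t) = 6, setzen wir t = 3 ein und erhalten a = 6.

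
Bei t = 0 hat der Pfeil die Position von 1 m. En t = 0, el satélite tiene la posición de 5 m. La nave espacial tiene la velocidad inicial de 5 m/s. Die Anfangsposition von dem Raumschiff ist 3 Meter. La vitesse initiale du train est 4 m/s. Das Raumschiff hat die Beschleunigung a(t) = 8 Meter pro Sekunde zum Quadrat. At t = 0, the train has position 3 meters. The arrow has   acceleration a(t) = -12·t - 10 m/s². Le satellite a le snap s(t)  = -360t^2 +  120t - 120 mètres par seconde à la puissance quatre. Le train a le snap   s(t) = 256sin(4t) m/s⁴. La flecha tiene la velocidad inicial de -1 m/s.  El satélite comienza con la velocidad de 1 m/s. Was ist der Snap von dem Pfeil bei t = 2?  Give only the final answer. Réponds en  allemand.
Bei t = 2, s = 0.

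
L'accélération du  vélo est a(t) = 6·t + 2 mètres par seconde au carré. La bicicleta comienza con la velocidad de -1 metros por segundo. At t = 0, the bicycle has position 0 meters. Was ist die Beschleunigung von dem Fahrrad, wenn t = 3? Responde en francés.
De l'équation de l'accélération a(t) = 6·t + 2, nous substituons t = 3 pour obtenir a = 20.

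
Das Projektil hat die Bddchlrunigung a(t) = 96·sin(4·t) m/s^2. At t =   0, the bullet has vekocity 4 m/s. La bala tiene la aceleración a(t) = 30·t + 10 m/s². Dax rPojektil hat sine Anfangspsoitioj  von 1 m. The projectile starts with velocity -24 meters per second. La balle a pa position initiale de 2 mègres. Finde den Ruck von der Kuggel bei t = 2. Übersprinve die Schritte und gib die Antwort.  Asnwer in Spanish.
j(2) = 30.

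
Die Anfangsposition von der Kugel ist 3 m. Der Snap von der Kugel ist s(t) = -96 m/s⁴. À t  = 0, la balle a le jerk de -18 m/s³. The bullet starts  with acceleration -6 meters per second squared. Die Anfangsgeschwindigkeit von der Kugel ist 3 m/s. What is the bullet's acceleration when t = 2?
Starting from snap s(t) = -96, we take 2 antiderivatives. The integral of snap is jerk. Using j(0) = -18, we get j(t) = -96·t - 18. Taking ∫j(t)dt and applying a(0) = -6, we find a(t) = -48·t^2 - 18·t - 6. We have acceleration a(t) = -48·t^2 - 18·t - 6. Substituting t = 2: a(2) = -234.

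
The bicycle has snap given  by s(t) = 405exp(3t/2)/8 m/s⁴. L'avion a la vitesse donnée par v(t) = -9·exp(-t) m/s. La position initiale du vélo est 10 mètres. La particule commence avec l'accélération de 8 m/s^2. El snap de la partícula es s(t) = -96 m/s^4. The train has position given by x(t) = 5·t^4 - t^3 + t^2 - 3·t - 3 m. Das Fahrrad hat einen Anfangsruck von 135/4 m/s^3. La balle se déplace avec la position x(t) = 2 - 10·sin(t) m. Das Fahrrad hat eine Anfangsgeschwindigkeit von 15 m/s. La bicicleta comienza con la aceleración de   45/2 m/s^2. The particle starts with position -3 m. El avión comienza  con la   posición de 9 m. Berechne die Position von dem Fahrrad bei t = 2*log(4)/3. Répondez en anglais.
We need to integrate our snap equation s(t) = 405·exp(3·t/2)/8 4 times. Integrating snap and using the initial condition j(0) = 135/4, we get j(t) = 135·exp(3·t/2)/4. The integral of jerk is acceleration. Using a(0) = 45/2, we get a(t) = 45·exp(3·t/2)/2. Finding the antiderivative of a(t) and using v(0) = 15: v(t) = 15·exp(3·t/2). Integrating velocity and using the initial condition x(0) = 10, we get x(t) = 10·exp(3·t/2). From the given position equation x(t) = 10·exp(3·t/2), we substitute t = 2*log(4)/3 to get x = 40.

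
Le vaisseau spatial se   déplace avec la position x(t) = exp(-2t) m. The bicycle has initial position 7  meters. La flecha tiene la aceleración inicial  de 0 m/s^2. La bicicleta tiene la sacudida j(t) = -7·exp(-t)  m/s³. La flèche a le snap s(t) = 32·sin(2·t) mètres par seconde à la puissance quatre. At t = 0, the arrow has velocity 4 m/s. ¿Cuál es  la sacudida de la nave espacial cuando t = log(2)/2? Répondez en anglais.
Starting from position x(t) = exp(-2·t), we take 3 derivatives. The derivative of position gives velocity: v(t) = -2·exp(-2·t). The derivative of velocity gives acceleration: a(t) = 4·exp(-2·t). Taking d/dt of a(t), we find j(t) = -8·exp(-2·t). Using j(t) = -8·exp(-2·t) and substituting t = log(2)/2, we find j = -4.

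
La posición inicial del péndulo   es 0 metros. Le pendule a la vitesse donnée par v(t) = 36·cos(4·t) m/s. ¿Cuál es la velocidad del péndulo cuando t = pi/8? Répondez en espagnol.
Tenemos la velocidad v(t) = 36·cos(4·t). Sustituyendo t = pi/8: v(pi/8) = 0.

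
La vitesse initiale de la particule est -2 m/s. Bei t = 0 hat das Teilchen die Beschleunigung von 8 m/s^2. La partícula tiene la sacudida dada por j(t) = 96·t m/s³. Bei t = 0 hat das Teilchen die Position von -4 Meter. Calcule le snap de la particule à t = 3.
Pour résoudre ceci, nous devons prendre 1 dérivée de notre équation du jerk j(t) = 96·t. En prenant d/dt de j(t), nous trouvons s(t) = 96. De l'équation du snap s(t) = 96, nous substituons t = 3 pour obtenir s = 96.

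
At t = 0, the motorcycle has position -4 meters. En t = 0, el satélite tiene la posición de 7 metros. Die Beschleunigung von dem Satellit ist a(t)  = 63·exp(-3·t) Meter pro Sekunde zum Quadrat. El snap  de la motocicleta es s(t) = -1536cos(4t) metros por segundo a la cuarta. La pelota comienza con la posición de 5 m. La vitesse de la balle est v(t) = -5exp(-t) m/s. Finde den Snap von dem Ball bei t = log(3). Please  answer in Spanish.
Debemos derivar nuestra ecuación de la velocidad v(t) = -5·exp(-t) 3 veces. Tomando d/dt de v(t), encontramos a(t) = 5·exp(-t). La derivada de la aceleración da la sacudida: j(t) = -5·exp(-t). Tomando d/dt de j(t), encontramos s(t) = 5·exp(-t). Usando s(t) = 5·exp(-t) y sustituyendo t = log(3), encontramos s = 5/3.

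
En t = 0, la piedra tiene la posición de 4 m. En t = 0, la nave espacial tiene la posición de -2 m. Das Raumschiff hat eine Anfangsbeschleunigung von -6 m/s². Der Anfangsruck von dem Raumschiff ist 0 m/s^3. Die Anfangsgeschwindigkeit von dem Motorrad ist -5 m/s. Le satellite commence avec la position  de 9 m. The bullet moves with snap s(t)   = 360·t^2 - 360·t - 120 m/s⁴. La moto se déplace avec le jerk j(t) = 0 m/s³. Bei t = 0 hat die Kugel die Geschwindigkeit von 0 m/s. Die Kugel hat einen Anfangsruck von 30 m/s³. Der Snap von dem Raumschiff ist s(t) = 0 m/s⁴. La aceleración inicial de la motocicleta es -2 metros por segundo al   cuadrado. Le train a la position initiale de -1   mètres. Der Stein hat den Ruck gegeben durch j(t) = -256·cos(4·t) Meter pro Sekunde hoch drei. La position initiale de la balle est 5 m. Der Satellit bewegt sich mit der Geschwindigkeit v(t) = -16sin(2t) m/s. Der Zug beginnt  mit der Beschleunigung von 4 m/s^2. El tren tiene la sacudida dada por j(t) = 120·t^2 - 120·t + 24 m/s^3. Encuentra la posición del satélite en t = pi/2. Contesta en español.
Necesitamos integrar nuestra ecuación de la velocidad v(t) = -16·sin(2·t) 1 vez. Tomando ∫v(t)dt y aplicando x(0) = 9, encontramos x(t) = 8·cos(2·t) + 1. Tenemos la posición x(t) = 8·cos(2·t) + 1. Sustituyendo t = pi/2: x(pi/2) = -7.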